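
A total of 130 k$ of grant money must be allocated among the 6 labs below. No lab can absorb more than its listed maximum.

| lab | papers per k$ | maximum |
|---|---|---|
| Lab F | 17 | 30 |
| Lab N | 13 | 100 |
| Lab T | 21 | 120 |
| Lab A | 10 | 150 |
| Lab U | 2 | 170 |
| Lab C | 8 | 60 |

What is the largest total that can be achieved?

Highest papers per k$ first: Lab T 21 > Lab F 17 > Lab N 13 > Lab A 10 > Lab C 8 > Lab U 2.
Lab T takes 120 to reach its cap of 120 → 10 left.
Only 10 left; Lab F takes them to reach 10.
Total = 17×10 + 21×120 = 2690.

2690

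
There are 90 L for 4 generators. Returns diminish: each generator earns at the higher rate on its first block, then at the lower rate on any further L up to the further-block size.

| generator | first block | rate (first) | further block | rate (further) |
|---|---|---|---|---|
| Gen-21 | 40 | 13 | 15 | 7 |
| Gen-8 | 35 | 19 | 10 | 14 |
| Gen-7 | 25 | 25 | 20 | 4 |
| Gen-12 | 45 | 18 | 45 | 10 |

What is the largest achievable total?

1830

Rank every tier by rate: Gen-7/T1 25 > Gen-8/T1 19 > Gen-12/T1 18 > Gen-8/T2 14 > Gen-21/T1 13 > Gen-12/T2 10 > Gen-21/T2 7 > Gen-7/T2 4.
Fill Gen-7 T1 block (25 at 25) → 65 left.
Gen-8/T1 (19): +35 → 30 left.
30 remain; put them into Gen-12 T1 at 18.
Total = 25×25 + 19×35 + 18×30 = 1830.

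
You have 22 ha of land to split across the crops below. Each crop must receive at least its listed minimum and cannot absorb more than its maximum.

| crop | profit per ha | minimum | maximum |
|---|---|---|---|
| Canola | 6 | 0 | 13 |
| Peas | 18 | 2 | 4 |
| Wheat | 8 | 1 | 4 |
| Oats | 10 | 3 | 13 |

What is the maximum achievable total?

Meeting every minimum uses 0+2+1+3 = 6 ha, leaving 16.
Highest profit per ha first: Peas 18 > Oats 10 > Wheat 8 > Canola 6.
Give Peas 2 more to hit its cap of 4 — 14 left.
Oats: +10 to 13 (cap) — 4 left.
Give Wheat 3 more to hit its cap of 4 — 1 left.
Canola has room for 13 more but only 1 remain, so it gets 1.
Total = 6×1 + 18×4 + 8×4 + 10×13 = 240.

240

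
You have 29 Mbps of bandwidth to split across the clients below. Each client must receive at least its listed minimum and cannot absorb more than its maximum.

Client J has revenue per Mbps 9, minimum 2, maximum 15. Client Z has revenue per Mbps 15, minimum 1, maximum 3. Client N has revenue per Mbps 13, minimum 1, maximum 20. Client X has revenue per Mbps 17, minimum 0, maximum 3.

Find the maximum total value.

Meeting every minimum uses 2+1+1+0 = 4 Mbps, leaving 25.
Rank by revenue per Mbps: Client X 17 > Client Z 15 > Client N 13 > Client J 9.
Client X: +3 to 3 (cap) — 22 left.
Give Client Z 2 more to hit its cap of 3 — 20 left.
Client N takes 19 more to reach its cap of 20 — 1 left.
Client J: +1 (room for 13) → 3. Pool exhausted.
Total = 9×3 + 15×3 + 13×20 + 17×3 = 383.

383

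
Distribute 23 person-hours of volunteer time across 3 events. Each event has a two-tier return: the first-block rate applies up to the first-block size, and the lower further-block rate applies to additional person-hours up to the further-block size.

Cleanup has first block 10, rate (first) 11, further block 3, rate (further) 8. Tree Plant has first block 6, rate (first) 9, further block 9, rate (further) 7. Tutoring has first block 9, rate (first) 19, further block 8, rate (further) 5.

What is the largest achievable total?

Order all 6 blocks by rate: Tutoring/tier1 19 > Cleanup/tier1 11 > Tree Plant/tier1 9 > Cleanup/tier2 8 > Tree Plant/tier2 7 > Tutoring/tier2 5.
Tutoring tier1 at 19: fill all 9 — 14 left.
Cleanup tier1 at 11: fill all 10 — 4 left.
4 remain; put them into Tree Plant tier1 at 9.
Total = 19×9 + 11×10 + 9×4 = 317.

317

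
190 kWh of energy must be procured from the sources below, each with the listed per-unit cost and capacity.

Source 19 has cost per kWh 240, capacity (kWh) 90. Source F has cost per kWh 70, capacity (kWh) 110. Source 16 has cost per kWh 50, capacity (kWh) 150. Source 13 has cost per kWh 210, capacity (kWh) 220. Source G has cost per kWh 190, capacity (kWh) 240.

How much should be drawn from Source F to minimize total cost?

Fill from the cheapest source first.
Source 16 at 50: take all 150 kWh ; 40 still needed.
Source F at 70: take 40 of its 110 ; requirement met.
Source G, Source 13, Source 19: unused.

40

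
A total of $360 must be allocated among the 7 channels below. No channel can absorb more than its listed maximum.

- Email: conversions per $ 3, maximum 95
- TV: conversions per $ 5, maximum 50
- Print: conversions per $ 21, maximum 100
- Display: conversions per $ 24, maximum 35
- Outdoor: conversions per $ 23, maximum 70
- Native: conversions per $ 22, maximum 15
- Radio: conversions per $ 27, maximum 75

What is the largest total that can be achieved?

Order the channels by conversions per $: Radio 27 > Display 24 > Outdoor 23 > Native 22 > Print 21 > TV 5 > Email 3.
Radio: +75 to 75 (cap) → 285 left.
Give Display 35 to hit its cap of 35 → 250 left.
Outdoor: +70 to 70 (cap) → 180 left.
Give Native 15 to hit its cap of 15 → 165 left.
Give Print 100 to hit its cap of 100 → 65 left.
TV takes 50 to reach its cap of 50 → 15 left.
Email: +15 (room for 95) → 15. Pool exhausted.
Total = 3×15 + 5×50 + 21×100 + 24×35 + 23×70 + 22×15 + 27×75 = 7200.

7200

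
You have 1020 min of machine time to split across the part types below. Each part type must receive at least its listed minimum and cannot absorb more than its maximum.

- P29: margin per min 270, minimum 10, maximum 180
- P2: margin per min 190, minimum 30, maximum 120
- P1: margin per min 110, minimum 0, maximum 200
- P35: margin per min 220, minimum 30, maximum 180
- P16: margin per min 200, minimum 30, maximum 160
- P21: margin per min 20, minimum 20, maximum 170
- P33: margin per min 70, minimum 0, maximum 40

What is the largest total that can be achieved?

170600

Meeting every minimum uses 10+30+0+30+30+20+0 = 120 min, leaving 900.
Order the part types by margin per min: P29 270 > P35 220 > P16 200 > P2 190 > P1 110 > P33 70 > P21 20.
Give P29 170 more to hit its cap of 180 → 730 left.
P35: +150 to 180 (cap) → 580 left.
P16 takes 130 more to reach its cap of 160 → 450 left.
P2: +90 to 120 (cap) → 360 left.
Give P1 200 more to hit its cap of 200 → 160 left.
P33 takes 40 more to reach its cap of 40 → 120 left.
Only 120 left; P21 takes them to reach 140.
Total = 270×180 + 190×120 + 110×200 + 220×180 + 200×160 + 20×140 + 70×40 = 170600.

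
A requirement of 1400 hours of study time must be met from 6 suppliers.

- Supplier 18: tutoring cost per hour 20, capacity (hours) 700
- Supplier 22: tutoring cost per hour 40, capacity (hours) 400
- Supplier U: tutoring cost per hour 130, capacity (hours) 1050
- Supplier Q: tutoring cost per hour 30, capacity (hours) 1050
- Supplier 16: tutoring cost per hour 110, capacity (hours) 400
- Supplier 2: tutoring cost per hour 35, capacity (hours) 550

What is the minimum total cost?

35000

Use suppliers in increasing cost order.
Supplier 18 (20): use full 700 → 700 hours to go.
Supplier Q (30): take the remaining 700 → done.
Supplier 2, Supplier 22, Supplier 16, Supplier U: unused.
Cost = 700×20 + 700×30 = 35000.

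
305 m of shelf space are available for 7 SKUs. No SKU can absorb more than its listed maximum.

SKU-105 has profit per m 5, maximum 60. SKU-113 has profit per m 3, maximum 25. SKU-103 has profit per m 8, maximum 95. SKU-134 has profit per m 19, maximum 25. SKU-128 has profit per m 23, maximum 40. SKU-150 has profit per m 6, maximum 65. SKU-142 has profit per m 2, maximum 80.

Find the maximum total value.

Highest profit per m first: SKU-128 23 > SKU-134 19 > SKU-103 8 > SKU-150 6 > SKU-105 5 > SKU-113 3 > SKU-142 2.
Give SKU-128 40 to hit its cap of 40 → 265 left.
Give SKU-134 25 to hit its cap of 25 → 240 left.
SKU-103 takes 95 to reach its cap of 95 → 145 left.
SKU-150 takes 65 to reach its cap of 65 → 80 left.
SKU-105: +60 to 60 (cap) → 20 left.
SKU-113: +20 (room for 25) → 20. Pool exhausted.
Total = 5×60 + 3×20 + 8×95 + 19×25 + 23×40 + 6×65 = 2905.

2905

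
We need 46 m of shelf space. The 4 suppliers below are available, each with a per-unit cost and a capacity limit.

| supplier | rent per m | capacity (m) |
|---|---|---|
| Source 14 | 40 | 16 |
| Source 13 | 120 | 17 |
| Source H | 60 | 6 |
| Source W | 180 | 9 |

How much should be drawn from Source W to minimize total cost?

7

Use suppliers in increasing cost order.
Source 14 at 40: take all 16 m — 30 still needed.
Source H at 60: take all 6 m — 24 still needed.
Source 13 (120): use full 17 — 7 m to go.
Source W at 180: take 7 of its 9 — requirement met.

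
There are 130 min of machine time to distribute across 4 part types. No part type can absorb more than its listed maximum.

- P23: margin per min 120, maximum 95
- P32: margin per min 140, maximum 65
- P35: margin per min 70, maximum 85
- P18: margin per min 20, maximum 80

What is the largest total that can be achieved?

16900

Order the part types by margin per min: P32 140 > P23 120 > P35 70 > P18 20.
P32: +65 to 65 (cap) ; 65 left.
Only 65 left; P23 takes them to reach 65.
Total = 120×65 + 140×65 = 16900.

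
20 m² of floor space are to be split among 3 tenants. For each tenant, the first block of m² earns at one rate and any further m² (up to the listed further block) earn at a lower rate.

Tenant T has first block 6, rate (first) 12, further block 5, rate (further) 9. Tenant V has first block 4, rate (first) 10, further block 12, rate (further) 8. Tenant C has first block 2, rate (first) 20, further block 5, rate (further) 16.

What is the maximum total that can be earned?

Rank every tier by rate: Tenant C/first 20 > Tenant C/second 16 > Tenant T/first 12 > Tenant V/first 10 > Tenant T/second 9 > Tenant V/second 8.
Fill Tenant C first block (2 at 20) — 18 left.
Tenant C second at 16: fill all 5 — 13 left.
Fill Tenant T first block (6 at 12) — 7 left.
Tenant V first at 10: fill all 4 — 3 left.
Tenant T/second: +3 of 5 at 9; pool empty.
Total = 20×2 + 16×5 + 12×6 + 10×4 + 9×3 = 259.

259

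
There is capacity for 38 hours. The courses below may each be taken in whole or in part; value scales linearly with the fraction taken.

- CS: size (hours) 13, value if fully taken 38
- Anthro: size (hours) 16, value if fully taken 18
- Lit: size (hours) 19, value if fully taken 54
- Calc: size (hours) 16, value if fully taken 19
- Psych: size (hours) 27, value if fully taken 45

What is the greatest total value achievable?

102

Sort by value density: CS 38/13≈2.92, Lit 54/19≈2.84, Psych 45/27≈1.67, Calc 19/16≈1.19, Anthro 18/16≈1.12.
CS: take in full, 13 hours for value 38 ; 25 left.
Lit: take in full, 19 hours for value 54 ; 6 left.
Only 6 hours remain; take 6/27 of Psych for value 45×6/27 = 10.
Total value = 102.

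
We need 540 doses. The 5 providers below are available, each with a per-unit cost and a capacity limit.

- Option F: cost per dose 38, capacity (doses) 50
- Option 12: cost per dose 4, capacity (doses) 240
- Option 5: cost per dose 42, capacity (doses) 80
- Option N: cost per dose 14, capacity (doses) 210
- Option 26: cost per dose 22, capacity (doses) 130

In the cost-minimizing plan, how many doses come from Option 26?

Use providers in increasing cost order.
Take 240 from Option 12 at 4 — need 300 more.
Option N at 14: take all 210 doses — 90 still needed.
Option 26 (22): take the remaining 90 — done.
Option F, Option 5: unused.

90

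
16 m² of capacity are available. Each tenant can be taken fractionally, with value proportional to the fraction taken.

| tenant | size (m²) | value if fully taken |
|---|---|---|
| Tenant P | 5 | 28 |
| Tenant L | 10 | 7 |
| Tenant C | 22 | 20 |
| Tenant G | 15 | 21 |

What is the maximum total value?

43.4

Best value per unit of size first: Tenant P 28/5≈5.6, Tenant G 21/15≈1.4, Tenant C 20/22≈0.909, Tenant L 7/10≈0.7.
Tenant P: take in full, 5 m² for value 28 → 11 left.
Fill the last 11 m² with part of Tenant G: 11/15 of it earns 15.4.
Total value = 43.4.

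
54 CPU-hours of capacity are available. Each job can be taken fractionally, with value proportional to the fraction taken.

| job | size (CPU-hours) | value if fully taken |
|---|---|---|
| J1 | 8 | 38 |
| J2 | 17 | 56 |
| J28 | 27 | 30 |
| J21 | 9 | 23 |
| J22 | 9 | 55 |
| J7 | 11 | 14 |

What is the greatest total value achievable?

Best value per unit of size first: J22 55/9≈6.11, J1 38/8≈4.75, J2 56/17≈3.29, J21 23/9≈2.56, J7 14/11≈1.27, J28 30/27≈1.11.
Take all of J22 (9 CPU-hours, value 55) ; 45 CPU-hours left.
J1: take in full, 8 CPU-hours for value 38 ; 37 left.
J2: take in full, 17 CPU-hours for value 56 ; 20 left.
J21: take in full, 9 CPU-hours for value 23 ; 11 left.
Take all of J7 (11 CPU-hours, value 14) ; 0 CPU-hours left.
Total value = 186.

186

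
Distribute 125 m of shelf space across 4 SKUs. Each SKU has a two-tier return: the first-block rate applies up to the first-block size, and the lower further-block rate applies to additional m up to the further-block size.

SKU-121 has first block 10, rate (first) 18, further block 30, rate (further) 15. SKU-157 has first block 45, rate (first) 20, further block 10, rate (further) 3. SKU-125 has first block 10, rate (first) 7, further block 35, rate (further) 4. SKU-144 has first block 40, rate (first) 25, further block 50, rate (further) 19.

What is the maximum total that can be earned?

2660

Rank every tier by rate: SKU-144/tier1 25 > SKU-157/tier1 20 > SKU-144/tier2 19 > SKU-121/tier1 18 > SKU-121/tier2 15 > SKU-125/tier1 7 > SKU-125/tier2 4 > SKU-157/tier2 3.
SKU-144 tier1 at 25: fill all 40 → 85 left.
Fill SKU-157 tier1 block (45 at 20) → 40 left.
SKU-144/tier2: +40 of 50 at 19; pool empty.
Total = 25×40 + 20×45 + 19×40 = 2660.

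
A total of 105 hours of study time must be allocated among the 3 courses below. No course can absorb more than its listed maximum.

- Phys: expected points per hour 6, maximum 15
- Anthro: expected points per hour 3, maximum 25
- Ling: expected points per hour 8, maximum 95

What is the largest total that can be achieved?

Order the courses by expected points per hour: Ling 8 > Phys 6 > Anthro 3.
Give Ling 95 to hit its cap of 95 — 10 left.
Only 10 left; Phys takes them to reach 10.
Total = 6×10 + 8×95 = 820.

820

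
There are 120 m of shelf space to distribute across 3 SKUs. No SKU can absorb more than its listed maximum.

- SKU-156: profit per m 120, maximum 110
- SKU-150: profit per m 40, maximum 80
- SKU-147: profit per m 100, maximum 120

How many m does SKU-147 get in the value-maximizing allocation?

10

Order the SKUs by profit per m: SKU-156 120 > SKU-147 100 > SKU-150 40.
Give SKU-156 110 to hit its cap of 110 → 10 left.
SKU-147 has room for 120 but only 10 remain, so it gets 10.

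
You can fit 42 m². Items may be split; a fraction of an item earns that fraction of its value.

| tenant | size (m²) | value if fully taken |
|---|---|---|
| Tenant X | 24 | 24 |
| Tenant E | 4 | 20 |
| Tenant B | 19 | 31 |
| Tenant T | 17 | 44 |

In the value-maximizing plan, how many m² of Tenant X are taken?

2

Best value per unit of size first: Tenant E 20/4≈5, Tenant T 44/17≈2.59, Tenant B 31/19≈1.63, Tenant X 24/24≈1.
All 4 m² of Tenant E fit (value 20) ; 38 remain.
Take all of Tenant T (17 m², value 44) ; 21 m² left.
Take all of Tenant B (19 m², value 31) ; 2 m² left.
Only 2 m² remain; take 2/24 of Tenant X for value 24×2/24 = 2.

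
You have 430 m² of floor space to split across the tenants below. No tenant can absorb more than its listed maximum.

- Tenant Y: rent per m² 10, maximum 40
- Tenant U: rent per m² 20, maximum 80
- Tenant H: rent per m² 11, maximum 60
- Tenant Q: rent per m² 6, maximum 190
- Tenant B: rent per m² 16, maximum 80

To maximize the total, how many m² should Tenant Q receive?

170

Highest rent per m² first: Tenant U 20 > Tenant B 16 > Tenant H 11 > Tenant Y 10 > Tenant Q 6.
Give Tenant U 80 to hit its cap of 80 ; 350 left.
Give Tenant B 80 to hit its cap of 80 ; 270 left.
Give Tenant H 60 to hit its cap of 60 ; 210 left.
Tenant Y takes 40 to reach its cap of 40 ; 170 left.
Tenant Q: +170 (room for 190) → 170. Pool exhausted.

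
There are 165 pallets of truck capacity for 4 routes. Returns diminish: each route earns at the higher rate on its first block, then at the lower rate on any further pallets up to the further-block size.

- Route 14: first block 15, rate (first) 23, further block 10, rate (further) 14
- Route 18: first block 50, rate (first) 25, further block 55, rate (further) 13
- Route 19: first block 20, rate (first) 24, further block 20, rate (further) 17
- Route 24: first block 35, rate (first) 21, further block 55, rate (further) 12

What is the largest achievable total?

Rank every tier by rate: Route 18/tier1 25 > Route 19/tier1 24 > Route 14/tier1 23 > Route 24/tier1 21 > Route 19/tier2 17 > Route 14/tier2 14 > Route 18/tier2 13 > Route 24/tier2 12.
Fill Route 18 tier1 block (50 at 25) → 115 left.
Route 19 tier1 at 24: fill all 20 → 95 left.
Route 14 tier1 at 23: fill all 15 → 80 left.
Fill Route 24 tier1 block (35 at 21) → 45 left.
Route 19 tier2 at 17: fill all 20 → 25 left.
Route 14 tier2 at 14: fill all 10 → 15 left.
Route 18 tier2 at 13: only 15 left, fill 15.
Total = 25×50 + 24×20 + 23×15 + 21×35 + 17×20 + 14×10 + 13×15 = 3485.

3485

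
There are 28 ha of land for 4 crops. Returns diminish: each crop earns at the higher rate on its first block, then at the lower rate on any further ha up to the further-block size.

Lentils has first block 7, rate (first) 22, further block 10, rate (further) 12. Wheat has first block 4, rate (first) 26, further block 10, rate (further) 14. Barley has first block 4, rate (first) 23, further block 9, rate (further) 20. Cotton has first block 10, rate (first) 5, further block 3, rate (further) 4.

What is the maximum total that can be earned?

586

Treat each block as its own option and order by rate: Wheat/first 26 > Barley/first 23 > Lentils/first 22 > Barley/second 20 > Wheat/second 14 > Lentils/second 12 > Cotton/first 5 > Cotton/second 4.
Fill Wheat first block (4 at 26) — 24 left.
Barley/first (23): +4 — 20 left.
Fill Lentils first block (7 at 22) — 13 left.
Fill Barley second block (9 at 20) — 4 left.
4 remain; put them into Wheat second at 14.
Total = 26×4 + 23×4 + 22×7 + 20×9 + 14×4 = 586.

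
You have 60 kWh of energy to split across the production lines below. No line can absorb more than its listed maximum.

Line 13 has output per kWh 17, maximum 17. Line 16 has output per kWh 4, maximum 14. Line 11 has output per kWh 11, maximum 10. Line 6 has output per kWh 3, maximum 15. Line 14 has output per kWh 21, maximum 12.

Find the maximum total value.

728

Order the production lines by output per kWh: Line 14 21 > Line 13 17 > Line 11 11 > Line 16 4 > Line 6 3.
Line 14 takes 12 to reach its cap of 12 ; 48 left.
Give Line 13 17 to hit its cap of 17 ; 31 left.
Give Line 11 10 to hit its cap of 10 ; 21 left.
Line 16: +14 to 14 (cap) ; 7 left.
Line 6 has room for 15 but only 7 remain, so it gets 7.
Total = 17×17 + 4×14 + 11×10 + 3×7 + 21×12 = 728.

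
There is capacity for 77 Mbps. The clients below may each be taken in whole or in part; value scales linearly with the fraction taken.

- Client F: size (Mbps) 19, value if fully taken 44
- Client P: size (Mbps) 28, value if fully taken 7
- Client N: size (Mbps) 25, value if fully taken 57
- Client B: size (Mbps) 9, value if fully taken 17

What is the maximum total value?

124

Rank by value-to-size ratio: Client F 44/19≈2.32, Client N 57/25≈2.28, Client B 17/9≈1.89, Client P 7/28≈0.25.
Take all of Client F (19 Mbps, value 44) → 58 Mbps left.
Client N: take in full, 25 Mbps for value 57 → 33 left.
All 9 Mbps of Client B fit (value 17) → 24 remain.
Only 24 Mbps remain; take 24/28 of Client P for value 7×24/28 = 6.
Total value = 124.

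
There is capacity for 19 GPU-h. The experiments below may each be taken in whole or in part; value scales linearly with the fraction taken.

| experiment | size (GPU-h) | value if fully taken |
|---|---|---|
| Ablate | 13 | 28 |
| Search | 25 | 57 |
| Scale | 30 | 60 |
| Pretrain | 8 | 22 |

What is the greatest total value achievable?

Best value per unit of size first: Pretrain 22/8≈2.75, Search 57/25≈2.28, Ablate 28/13≈2.15, Scale 60/30≈2.
Pretrain: take in full, 8 GPU-h for value 22 — 11 left.
Fill the last 11 GPU-h with part of Search: 11/25 of it earns 25.08.
Total value = 47.08.

47.08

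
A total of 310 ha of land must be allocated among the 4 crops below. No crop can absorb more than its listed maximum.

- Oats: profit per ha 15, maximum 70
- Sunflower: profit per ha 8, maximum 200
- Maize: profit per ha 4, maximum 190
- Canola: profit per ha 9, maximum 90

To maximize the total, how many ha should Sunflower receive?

Order the crops by profit per ha: Oats 15 > Canola 9 > Sunflower 8 > Maize 4.
Oats: +70 to 70 (cap) → 240 left.
Canola: +90 to 90 (cap) → 150 left.
Sunflower: +150 (room for 200) → 150. Pool exhausted.

150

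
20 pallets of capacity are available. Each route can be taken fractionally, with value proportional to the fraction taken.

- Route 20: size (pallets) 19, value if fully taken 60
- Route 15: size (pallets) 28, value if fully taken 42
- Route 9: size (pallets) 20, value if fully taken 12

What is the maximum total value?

61.5

Best value per unit of size first: Route 20 60/19≈3.16, Route 15 42/28≈1.5, Route 9 12/20≈0.6.
Route 20: take in full, 19 pallets for value 60 — 1 left.
1 pallets left: a 1/28 share of Route 15 gives 42×1/28 = 1.5.
Total value = 61.5.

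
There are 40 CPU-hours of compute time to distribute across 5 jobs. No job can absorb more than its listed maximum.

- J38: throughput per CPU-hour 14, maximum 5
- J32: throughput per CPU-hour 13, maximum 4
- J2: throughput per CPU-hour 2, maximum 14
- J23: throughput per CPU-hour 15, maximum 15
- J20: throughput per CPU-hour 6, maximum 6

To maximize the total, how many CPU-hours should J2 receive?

10

Rank by throughput per CPU-hour: J23 15 > J38 14 > J32 13 > J20 6 > J2 2.
J23 takes 15 to reach its cap of 15 — 25 left.
J38: +5 to 5 (cap) — 20 left.
J32: +4 to 4 (cap) — 16 left.
J20 takes 6 to reach its cap of 6 — 10 left.
Only 10 left; J2 takes them to reach 10.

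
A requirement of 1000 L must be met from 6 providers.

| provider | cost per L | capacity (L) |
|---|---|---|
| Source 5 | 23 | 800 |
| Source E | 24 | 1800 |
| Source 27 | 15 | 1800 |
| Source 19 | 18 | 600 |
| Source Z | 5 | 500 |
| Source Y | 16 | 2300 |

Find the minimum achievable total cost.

10000

Cheapest first:
Take 500 from Source Z at 5 ; need 500 more.
Take 500 from Source 27 at 15 to finish.
Source Y, Source 19, Source 5, Source E: unused.
Cost = 500×5 + 500×15 = 10000.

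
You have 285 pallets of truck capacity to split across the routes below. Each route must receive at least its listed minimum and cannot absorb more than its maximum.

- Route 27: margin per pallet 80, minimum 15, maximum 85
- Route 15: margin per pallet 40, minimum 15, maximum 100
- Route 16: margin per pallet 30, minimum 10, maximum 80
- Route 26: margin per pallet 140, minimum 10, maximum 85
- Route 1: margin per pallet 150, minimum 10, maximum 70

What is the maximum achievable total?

30900

Meeting every minimum uses 15+15+10+10+10 = 60 pallets, leaving 225.
Highest margin per pallet first: Route 1 150 > Route 26 140 > Route 27 80 > Route 15 40 > Route 16 30.
Route 1 takes 60 more to reach its cap of 70 ; 165 left.
Give Route 26 75 more to hit its cap of 85 ; 90 left.
Route 27: +70 to 85 (cap) ; 20 left.
Only 20 left; Route 15 takes them to reach 35.
Total = 80×85 + 40×35 + 30×10 + 140×85 + 150×70 = 30900.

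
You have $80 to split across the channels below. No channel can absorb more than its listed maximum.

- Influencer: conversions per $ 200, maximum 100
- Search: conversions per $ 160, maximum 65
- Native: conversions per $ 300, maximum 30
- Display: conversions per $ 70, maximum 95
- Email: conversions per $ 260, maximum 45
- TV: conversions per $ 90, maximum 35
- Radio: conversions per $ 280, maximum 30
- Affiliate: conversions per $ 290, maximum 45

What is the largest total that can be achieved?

23450

Rank by conversions per $: Native 300 > Affiliate 290 > Radio 280 > Email 260 > Influencer 200 > Search 160 > TV 90 > Display 70.
Give Native 30 to hit its cap of 30 → 50 left.
Affiliate: +45 to 45 (cap) → 5 left.
Radio has room for 30 but only 5 remain, so it gets 5.
Total = 300×30 + 280×5 + 290×45 = 23450.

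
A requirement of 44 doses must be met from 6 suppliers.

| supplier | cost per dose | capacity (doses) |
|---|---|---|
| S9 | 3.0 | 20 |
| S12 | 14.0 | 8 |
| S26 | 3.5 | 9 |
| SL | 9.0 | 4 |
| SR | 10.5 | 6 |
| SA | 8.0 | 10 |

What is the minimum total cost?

Fill from the cheapest supplier first.
Take 20 from S9 at 3.0 — need 24 more.
S26 at 3.5: take all 9 doses — 15 still needed.
Take 10 from SA at 8.0 — need 5 more.
Take 4 from SL at 9.0 — need 1 more.
SR (10.5): take the remaining 1 — done.
S12: unused.
Cost = 20×3.0 + 9×3.5 + 10×8.0 + 4×9.0 + 1×10.5 = 218.

218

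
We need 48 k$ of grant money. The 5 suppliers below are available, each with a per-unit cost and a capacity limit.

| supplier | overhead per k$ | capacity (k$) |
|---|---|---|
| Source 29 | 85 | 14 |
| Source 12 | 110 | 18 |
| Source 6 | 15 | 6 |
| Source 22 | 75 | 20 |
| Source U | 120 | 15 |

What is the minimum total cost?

Cheapest first:
Source 6 at 15: take all 6 k$ → 42 still needed.
Take 20 from Source 22 at 75 → need 22 more.
Take 14 from Source 29 at 85 → need 8 more.
Take 8 from Source 12 at 110 to finish.
Source U: unused.
Cost = 6×15 + 20×75 + 14×85 + 8×110 = 3660.

3660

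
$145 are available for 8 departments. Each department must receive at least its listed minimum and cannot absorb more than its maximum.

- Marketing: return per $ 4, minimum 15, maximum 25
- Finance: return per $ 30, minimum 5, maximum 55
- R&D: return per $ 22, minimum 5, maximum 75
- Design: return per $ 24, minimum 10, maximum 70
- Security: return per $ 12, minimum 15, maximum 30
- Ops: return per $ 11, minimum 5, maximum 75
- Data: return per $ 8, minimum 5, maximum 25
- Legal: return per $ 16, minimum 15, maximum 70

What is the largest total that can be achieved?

Meeting every minimum uses 15+5+5+10+15+5+5+15 = 75 $, leaving 70.
Highest return per $ first: Finance 30 > Design 24 > R&D 22 > Legal 16 > Security 12 > Ops 11 > Data 8 > Marketing 4.
Give Finance 50 more to hit its cap of 55 — 20 left.
Design has room for 60 more but only 20 remain, so it gets 30.
Total = 4×15 + 30×55 + 22×5 + 24×30 + 12×15 + 11×5 + 8×5 + 16×15 = 3055.

3055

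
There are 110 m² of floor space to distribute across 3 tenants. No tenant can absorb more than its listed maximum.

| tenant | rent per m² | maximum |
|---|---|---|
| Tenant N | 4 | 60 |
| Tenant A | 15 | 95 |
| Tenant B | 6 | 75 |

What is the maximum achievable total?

Rank by rent per m²: Tenant A 15 > Tenant B 6 > Tenant N 4.
Tenant A takes 95 to reach its cap of 95 — 15 left.
Tenant B has room for 75 but only 15 remain, so it gets 15.
Total = 15×95 + 6×15 = 1515.

1515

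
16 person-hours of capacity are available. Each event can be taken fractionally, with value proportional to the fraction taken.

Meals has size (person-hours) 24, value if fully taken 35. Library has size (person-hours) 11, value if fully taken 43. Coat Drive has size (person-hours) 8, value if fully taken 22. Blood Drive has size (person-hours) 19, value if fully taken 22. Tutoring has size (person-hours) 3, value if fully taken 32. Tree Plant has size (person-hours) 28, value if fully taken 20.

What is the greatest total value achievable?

Rank by value-to-size ratio: Tutoring 32/3≈10.7, Library 43/11≈3.91, Coat Drive 22/8≈2.75, Meals 35/24≈1.46, Blood Drive 22/19≈1.16, Tree Plant 20/28≈0.714.
Take all of Tutoring (3 person-hours, value 32) → 13 person-hours left.
Library: take in full, 11 person-hours for value 43 → 2 left.
Fill the last 2 person-hours with part of Coat Drive: 2/8 of it earns 5.5.
Total value = 80.5.

80.5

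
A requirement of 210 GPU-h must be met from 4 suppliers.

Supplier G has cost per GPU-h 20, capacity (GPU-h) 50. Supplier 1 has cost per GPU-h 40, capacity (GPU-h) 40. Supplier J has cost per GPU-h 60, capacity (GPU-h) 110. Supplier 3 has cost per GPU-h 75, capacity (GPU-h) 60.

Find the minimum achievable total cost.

Use suppliers in increasing cost order.
Supplier G (20): use full 50 — 160 GPU-h to go.
Take 40 from Supplier 1 at 40 — need 120 more.
Take 110 from Supplier J at 60 — need 10 more.
Supplier 3 (75): take the remaining 10 — done.
Cost = 50×20 + 40×40 + 110×60 + 10×75 = 9950.

9950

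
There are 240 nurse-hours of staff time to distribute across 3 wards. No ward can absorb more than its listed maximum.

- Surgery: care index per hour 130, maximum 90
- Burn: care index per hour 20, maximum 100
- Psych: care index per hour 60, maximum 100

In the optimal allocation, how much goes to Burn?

50

Highest care index per hour first: Surgery 130 > Psych 60 > Burn 20.
Surgery: +90 to 90 (cap) → 150 left.
Psych takes 100 to reach its cap of 100 → 50 left.
Burn: +50 (room for 100) → 50. Pool exhausted.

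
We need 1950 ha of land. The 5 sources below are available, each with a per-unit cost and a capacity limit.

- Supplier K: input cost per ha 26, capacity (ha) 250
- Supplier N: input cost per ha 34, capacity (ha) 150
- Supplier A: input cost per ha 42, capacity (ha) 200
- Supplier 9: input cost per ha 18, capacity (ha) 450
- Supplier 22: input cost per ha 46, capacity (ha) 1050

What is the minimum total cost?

69500

Use sources in increasing cost order.
Supplier 9 (18): use full 450 — 1500 ha to go.
Supplier K (26): use full 250 — 1250 ha to go.
Take 150 from Supplier N at 34 — need 1100 more.
Supplier A (42): use full 200 — 900 ha to go.
Supplier 22 at 46: take 900 of its 1050 — requirement met.
Cost = 450×18 + 250×26 + 150×34 + 200×42 + 900×46 = 69500.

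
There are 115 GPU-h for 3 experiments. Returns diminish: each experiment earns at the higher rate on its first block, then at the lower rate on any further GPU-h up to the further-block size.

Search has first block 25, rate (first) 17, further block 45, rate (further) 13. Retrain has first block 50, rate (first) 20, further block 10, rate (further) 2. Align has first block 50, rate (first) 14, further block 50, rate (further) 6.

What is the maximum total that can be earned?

Rank every tier by rate: Retrain/tier1 20 > Search/tier1 17 > Align/tier1 14 > Search/tier2 13 > Align/tier2 6 > Retrain/tier2 2.
Retrain tier1 at 20: fill all 50 ; 65 left.
Search tier1 at 17: fill all 25 ; 40 left.
Align/tier1: +40 of 50 at 14; pool empty.
Total = 20×50 + 17×25 + 14×40 = 1985.

1985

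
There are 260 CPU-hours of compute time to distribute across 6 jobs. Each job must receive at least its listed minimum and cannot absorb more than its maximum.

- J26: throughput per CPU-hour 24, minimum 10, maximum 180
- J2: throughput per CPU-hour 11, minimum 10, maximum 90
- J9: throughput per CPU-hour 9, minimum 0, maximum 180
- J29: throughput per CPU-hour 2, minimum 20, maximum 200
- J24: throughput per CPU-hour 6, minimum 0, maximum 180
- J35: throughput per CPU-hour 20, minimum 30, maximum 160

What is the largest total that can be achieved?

5470

Meeting every minimum uses 10+10+0+20+0+30 = 70 CPU-hours, leaving 190.
Order the jobs by throughput per CPU-hour: J26 24 > J35 20 > J2 11 > J9 9 > J24 6 > J29 2.
J26: +170 to 180 (cap) — 20 left.
J35: +20 (room for 130) → 50. Pool exhausted.
Total = 24×180 + 11×10 + 2×20 + 20×50 = 5470.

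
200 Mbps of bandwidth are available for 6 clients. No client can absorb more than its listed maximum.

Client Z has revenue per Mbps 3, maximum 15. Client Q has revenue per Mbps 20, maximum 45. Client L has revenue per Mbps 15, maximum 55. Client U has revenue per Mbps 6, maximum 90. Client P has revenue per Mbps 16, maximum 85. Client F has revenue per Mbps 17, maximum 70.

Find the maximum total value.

Rank by revenue per Mbps: Client Q 20 > Client F 17 > Client P 16 > Client L 15 > Client U 6 > Client Z 3.
Client Q: +45 to 45 (cap) → 155 left.
Client F: +70 to 70 (cap) → 85 left.
Client P takes 85 to reach its cap of 85 → 0 left.
Total = 20×45 + 16×85 + 17×70 = 3450.

3450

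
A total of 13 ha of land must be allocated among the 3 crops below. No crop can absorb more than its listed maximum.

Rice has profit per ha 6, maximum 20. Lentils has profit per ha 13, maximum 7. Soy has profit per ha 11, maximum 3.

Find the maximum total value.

Highest profit per ha first: Lentils 13 > Soy 11 > Rice 6.
Give Lentils 7 to hit its cap of 7 → 6 left.
Soy takes 3 to reach its cap of 3 → 3 left.
Rice: +3 (room for 20) → 3. Pool exhausted.
Total = 6×3 + 13×7 + 11×3 = 142.

142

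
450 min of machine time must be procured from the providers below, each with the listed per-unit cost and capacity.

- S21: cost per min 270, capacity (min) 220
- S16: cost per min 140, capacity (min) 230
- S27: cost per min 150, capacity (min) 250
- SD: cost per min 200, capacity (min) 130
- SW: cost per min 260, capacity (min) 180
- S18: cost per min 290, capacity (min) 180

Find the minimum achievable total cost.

Use providers in increasing cost order.
S16 (140): use full 230 → 220 min to go.
S27 at 150: take 220 of its 250 → requirement met.
SD, SW, S21, S18: unused.
Cost = 230×140 + 220×150 = 65200.

65200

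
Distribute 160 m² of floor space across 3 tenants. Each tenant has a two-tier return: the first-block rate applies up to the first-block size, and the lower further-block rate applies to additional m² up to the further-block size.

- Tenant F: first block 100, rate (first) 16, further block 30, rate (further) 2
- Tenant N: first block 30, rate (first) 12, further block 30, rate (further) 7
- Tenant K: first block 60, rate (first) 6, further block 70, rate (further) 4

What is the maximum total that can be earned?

Rank every tier by rate: Tenant F/first 16 > Tenant N/first 12 > Tenant N/second 7 > Tenant K/first 6 > Tenant K/second 4 > Tenant F/second 2.
Tenant F/first (16): +100 → 60 left.
Fill Tenant N first block (30 at 12) → 30 left.
Tenant N/second (7): +30 → 0 left.
Total = 16×100 + 12×30 + 7×30 = 2170.

2170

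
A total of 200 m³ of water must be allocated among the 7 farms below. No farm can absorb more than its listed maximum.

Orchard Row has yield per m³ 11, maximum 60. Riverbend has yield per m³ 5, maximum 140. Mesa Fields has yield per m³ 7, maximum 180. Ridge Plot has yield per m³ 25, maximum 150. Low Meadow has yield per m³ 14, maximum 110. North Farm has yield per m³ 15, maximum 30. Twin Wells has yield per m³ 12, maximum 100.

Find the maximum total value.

4480

Order the farms by yield per m³: Ridge Plot 25 > North Farm 15 > Low Meadow 14 > Twin Wells 12 > Orchard Row 11 > Mesa Fields 7 > Riverbend 5.
Give Ridge Plot 150 to hit its cap of 150 ; 50 left.
North Farm takes 30 to reach its cap of 30 ; 20 left.
Low Meadow: +20 (room for 110) → 20. Pool exhausted.
Total = 25×150 + 14×20 + 15×30 = 4480.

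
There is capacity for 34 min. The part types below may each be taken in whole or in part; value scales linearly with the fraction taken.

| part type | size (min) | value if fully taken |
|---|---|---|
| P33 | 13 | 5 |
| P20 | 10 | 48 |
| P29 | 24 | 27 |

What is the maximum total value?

Best value per unit of size first: P20 48/10≈4.8, P29 27/24≈1.12, P33 5/13≈0.385.
All 10 min of P20 fit (value 48) → 24 remain.
All 24 min of P29 fit (value 27) → 0 remain.
Total value = 75.

75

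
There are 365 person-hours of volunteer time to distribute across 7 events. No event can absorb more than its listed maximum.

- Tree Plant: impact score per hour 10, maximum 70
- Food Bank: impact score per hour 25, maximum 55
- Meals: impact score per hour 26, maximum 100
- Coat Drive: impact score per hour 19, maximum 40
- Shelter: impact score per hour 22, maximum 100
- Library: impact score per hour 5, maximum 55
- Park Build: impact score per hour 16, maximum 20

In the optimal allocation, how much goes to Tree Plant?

Highest impact score per hour first: Meals 26 > Food Bank 25 > Shelter 22 > Coat Drive 19 > Park Build 16 > Tree Plant 10 > Library 5.
Meals takes 100 to reach its cap of 100 → 265 left.
Give Food Bank 55 to hit its cap of 55 → 210 left.
Give Shelter 100 to hit its cap of 100 → 110 left.
Give Coat Drive 40 to hit its cap of 40 → 70 left.
Park Build: +20 to 20 (cap) → 50 left.
Tree Plant: +50 (room for 70) → 50. Pool exhausted.

50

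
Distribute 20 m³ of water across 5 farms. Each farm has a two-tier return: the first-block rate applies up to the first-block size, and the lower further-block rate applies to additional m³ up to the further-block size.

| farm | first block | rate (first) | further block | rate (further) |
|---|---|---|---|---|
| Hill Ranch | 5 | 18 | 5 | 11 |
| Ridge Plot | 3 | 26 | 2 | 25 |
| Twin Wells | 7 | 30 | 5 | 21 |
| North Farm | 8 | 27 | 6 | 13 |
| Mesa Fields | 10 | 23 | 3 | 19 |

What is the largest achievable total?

Treat each block as its own option and order by rate: Twin Wells/first 30 > North Farm/first 27 > Ridge Plot/first 26 > Ridge Plot/second 25 > Mesa Fields/first 23 > Twin Wells/second 21 > Mesa Fields/second 19 > Hill Ranch/first 18 > North Farm/second 13 > Hill Ranch/second 11.
Fill Twin Wells first block (7 at 30) ; 13 left.
North Farm first at 27: fill all 8 ; 5 left.
Fill Ridge Plot first block (3 at 26) ; 2 left.
Fill Ridge Plot second block (2 at 25) ; 0 left.
Total = 30×7 + 27×8 + 26×3 + 25×2 = 554.

554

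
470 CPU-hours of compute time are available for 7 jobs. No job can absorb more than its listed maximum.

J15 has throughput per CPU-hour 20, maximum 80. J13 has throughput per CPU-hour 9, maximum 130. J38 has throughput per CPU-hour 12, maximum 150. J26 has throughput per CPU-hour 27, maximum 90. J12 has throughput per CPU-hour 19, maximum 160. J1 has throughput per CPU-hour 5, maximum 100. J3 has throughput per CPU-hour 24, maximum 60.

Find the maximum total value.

9470

Highest throughput per CPU-hour first: J26 27 > J3 24 > J15 20 > J12 19 > J38 12 > J13 9 > J1 5.
J26: +90 to 90 (cap) ; 380 left.
J3: +60 to 60 (cap) ; 320 left.
J15 takes 80 to reach its cap of 80 ; 240 left.
J12: +160 to 160 (cap) ; 80 left.
J38: +80 (room for 150) → 80. Pool exhausted.
Total = 20×80 + 12×80 + 27×90 + 19×160 + 24×60 = 9470.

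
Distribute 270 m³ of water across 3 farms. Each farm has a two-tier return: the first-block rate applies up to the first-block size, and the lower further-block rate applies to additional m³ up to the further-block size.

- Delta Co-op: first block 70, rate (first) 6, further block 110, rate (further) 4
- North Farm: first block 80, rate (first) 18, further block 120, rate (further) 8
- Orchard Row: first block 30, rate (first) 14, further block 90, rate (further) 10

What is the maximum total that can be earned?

Treat each block as its own option and order by rate: North Farm/first 18 > Orchard Row/first 14 > Orchard Row/second 10 > North Farm/second 8 > Delta Co-op/first 6 > Delta Co-op/second 4.
North Farm/first (18): +80 — 190 left.
Fill Orchard Row first block (30 at 14) — 160 left.
Fill Orchard Row second block (90 at 10) — 70 left.
North Farm second at 8: only 70 left, fill 70.
Total = 18×80 + 14×30 + 10×90 + 8×70 = 3320.

3320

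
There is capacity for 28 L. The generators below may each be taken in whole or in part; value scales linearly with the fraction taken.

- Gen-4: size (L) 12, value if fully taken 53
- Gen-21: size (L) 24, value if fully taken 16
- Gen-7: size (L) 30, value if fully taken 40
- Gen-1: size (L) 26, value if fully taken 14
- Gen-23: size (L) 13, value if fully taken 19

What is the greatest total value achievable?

Best value per unit of size first: Gen-4 53/12≈4.42, Gen-23 19/13≈1.46, Gen-7 40/30≈1.33, Gen-21 16/24≈0.667, Gen-1 14/26≈0.538.
Take all of Gen-4 (12 L, value 53) → 16 L left.
All 13 L of Gen-23 fit (value 19) → 3 remain.
Fill the last 3 L with part of Gen-7: 3/30 of it earns 4.
Total value = 76.

76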